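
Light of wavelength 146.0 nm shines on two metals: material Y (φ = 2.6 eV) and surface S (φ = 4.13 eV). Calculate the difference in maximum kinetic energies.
1.5300 eV

Using KE_max = hc/λ - φ for each metal:

Photon energy: E = hc/λ = 8.4921 eV

For material Y (φ₁ = 2.6 eV):
KE₁ = E - φ₁ = 8.4921 - 2.6 = 5.8921 eV

For surface S (φ₂ = 4.13 eV):
KE₂ = E - φ₂ = 8.4921 - 4.13 = 4.3621 eV

Difference:
ΔKE = KE₁ - KE₂ = 5.8921 - 4.3621 = 1.5300 eV

Note: The difference equals the difference in work functions: 4.13 - 2.6 = 1.53 eV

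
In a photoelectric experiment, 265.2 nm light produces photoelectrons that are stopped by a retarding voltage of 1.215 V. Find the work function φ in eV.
3.46 eV

The stopping potential gives the maximum kinetic energy: KE_max = eV_s = 1.215 eV

From Einstein's photoelectric equation: KE_max = hc/λ - φ
Rearranging: φ = hc/λ - KE_max

Calculate photon energy:
E_photon = hc/λ = (6.626×10⁻³⁴ J·s)(3×10⁸ m/s) / (265.2×10⁻⁹ m) = 4.6751 eV

Therefore:
φ = 4.6751 - 1.215 = 3.46 eV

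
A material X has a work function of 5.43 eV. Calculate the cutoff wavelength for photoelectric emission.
228.33 nm

The threshold wavelength is when the photon energy equals the work function:
hc/λ₀ = φ

Solving for λ₀:
λ₀ = hc/φ = (6.626×10⁻³⁴ J·s)(3×10⁸ m/s) / (5.43 eV × 1.602×10⁻¹⁹ J/eV)
λ₀ = 228.33 nm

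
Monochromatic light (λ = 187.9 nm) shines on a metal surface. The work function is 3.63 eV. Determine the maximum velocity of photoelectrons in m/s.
1.0219e+06 m/s

First, find the maximum kinetic energy:
E_photon = hc/λ = 6.5984 eV
KE_max = E_photon - φ = 6.5984 - 3.63 = 2.9684 eV

Convert to Joules: KE_max = 2.9684 × 1.602×10⁻¹⁹ J = 4.7559e-19 J

Then use KE = ½mv² to find velocity:
v = √(2·KE/m) = √(2 × 4.7559e-19 J / 9.109e-31 kg)
v = 1.0219e+06 m/s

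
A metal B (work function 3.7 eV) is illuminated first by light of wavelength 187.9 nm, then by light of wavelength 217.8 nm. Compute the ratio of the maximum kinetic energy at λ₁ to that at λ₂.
1.4546

Using Einstein's equation: KE_max = hc/λ - φ

For λ₁ = 187.9 nm:
E₁ = hc/λ₁ = 6.5984 eV
KE₁ = E₁ - φ = 6.5984 - 3.7 = 2.8984 eV

For λ₂ = 217.8 nm:
E₂ = hc/λ₂ = 5.6926 eV
KE₂ = E₂ - φ = 5.6926 - 3.7 = 1.9926 eV

Ratio: KE₁/KE₂ = 2.8984/1.9926 = 1.4546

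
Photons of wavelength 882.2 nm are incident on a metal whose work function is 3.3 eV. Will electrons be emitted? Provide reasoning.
No

For photoemission, the photon energy must exceed the work function.

Photon energy: E = hc/λ = 1.4054 eV
Work function: φ = 3.3 eV

Since E_photon (1.4054 eV) < φ (3.3 eV), photoemission will NOT occur.
The threshold wavelength is λ₀ = hc/φ = 375.7 nm.
Since 882.2 nm > 375.7 nm, the photons lack sufficient energy.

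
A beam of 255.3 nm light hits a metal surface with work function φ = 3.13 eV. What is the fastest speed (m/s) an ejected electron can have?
7.7929e+05 m/s

First, find the maximum kinetic energy:
E_photon = hc/λ = 4.8564 eV
KE_max = E_photon - φ = 4.8564 - 3.13 = 1.7264 eV

Convert to Joules: KE_max = 1.7264 × 1.602×10⁻¹⁹ J = 2.7660e-19 J

Then use KE = ½mv² to find velocity:
v = √(2·KE/m) = √(2 × 2.7660e-19 J / 9.109e-31 kg)
v = 7.7929e+05 m/s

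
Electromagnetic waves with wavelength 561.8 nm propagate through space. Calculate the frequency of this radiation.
5.3363e+14 Hz

Using the wave equation: c = fλ

Solving for frequency:
f = c/λ = (3×10⁸ m/s) / (561.8×10⁻⁹ m)
f = 5.3363e+14 Hz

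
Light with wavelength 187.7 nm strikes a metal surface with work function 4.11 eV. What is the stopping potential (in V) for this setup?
2.4954 V

The stopping potential V_s satisfies: eV_s = KE_max

First, find KE_max using Einstein's equation:
E_photon = hc/λ = 6.6054 eV
KE_max = E_photon - φ = 6.6054 - 4.11 = 2.4954 eV

Since eV_s = KE_max:
V_s = KE_max/e = 2.4954 V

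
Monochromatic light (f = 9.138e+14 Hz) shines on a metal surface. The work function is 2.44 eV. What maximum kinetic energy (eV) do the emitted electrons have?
1.3392 eV

Using Einstein's photoelectric equation: KE_max = hf - φ

First, calculate the photon energy:
E_photon = hf = (6.626×10⁻³⁴ J·s)(9.138e+14 Hz)
E_photon = 3.7792 eV

Then, the maximum kinetic energy:
KE_max = E_photon - φ = 3.7792 eV - 2.44 eV = 1.3392 eV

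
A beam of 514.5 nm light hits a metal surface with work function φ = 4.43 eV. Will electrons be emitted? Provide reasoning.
No

For photoemission, the photon energy must exceed the work function.

Photon energy: E = hc/λ = 2.4098 eV
Work function: φ = 4.43 eV

Since E_photon (2.4098 eV) < φ (4.43 eV), photoemission will NOT occur.
The threshold wavelength is λ₀ = hc/φ = 279.9 nm.
Since 514.5 nm > 279.9 nm, the photons lack sufficient energy.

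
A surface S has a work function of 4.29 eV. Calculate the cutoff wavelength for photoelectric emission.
289.01 nm

The threshold wavelength is when the photon energy equals the work function:
hc/λ₀ = φ

Solving for λ₀:
λ₀ = hc/φ = (6.626×10⁻³⁴ J·s)(3×10⁸ m/s) / (4.29 eV × 1.602×10⁻¹⁹ J/eV)
λ₀ = 289.01 nm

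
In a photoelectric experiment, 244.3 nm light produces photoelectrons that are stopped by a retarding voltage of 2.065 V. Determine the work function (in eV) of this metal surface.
3.01 eV

The stopping potential gives the maximum kinetic energy: KE_max = eV_s = 2.065 eV

From Einstein's photoelectric equation: KE_max = hc/λ - φ
Rearranging: φ = hc/λ - KE_max

Calculate photon energy:
E_photon = hc/λ = (6.626×10⁻³⁴ J·s)(3×10⁸ m/s) / (244.3×10⁻⁹ m) = 5.0751 eV

Therefore:
φ = 5.0751 - 2.065 = 3.01 eV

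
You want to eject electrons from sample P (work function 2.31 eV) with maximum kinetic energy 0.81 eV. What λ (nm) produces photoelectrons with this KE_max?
397.39 nm

From Einstein's equation: KE_max = hc/λ - φ

Rearranging for λ:
hc/λ = KE_max + φ
λ = hc/(KE_max + φ)

Required photon energy:
E_photon = KE_max + φ = 0.81 + 2.31 = 3.12 eV

Required wavelength:
λ = hc/E_photon = (6.626×10⁻³⁴)(3×10⁸) / (3.12 × 1.602×10⁻¹⁹)
λ = 397.39 nm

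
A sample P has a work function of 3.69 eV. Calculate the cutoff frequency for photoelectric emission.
8.9224e+14 Hz

The threshold frequency is when the photon energy equals the work function:
hf₀ = φ

Solving for f₀:
f₀ = φ/h = (3.69 eV × 1.602×10⁻¹⁹ J/eV) / (6.626×10⁻³⁴ J·s)
f₀ = 8.9224e+14 Hz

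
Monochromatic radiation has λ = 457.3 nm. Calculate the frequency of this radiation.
6.5557e+14 Hz

Using the wave equation: c = fλ

Solving for frequency:
f = c/λ = (3×10⁸ m/s) / (457.3×10⁻⁹ m)
f = 6.5557e+14 Hz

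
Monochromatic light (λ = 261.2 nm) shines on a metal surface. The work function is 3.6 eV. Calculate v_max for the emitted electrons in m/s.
6.3512e+05 m/s

First, find the maximum kinetic energy:
E_photon = hc/λ = 4.7467 eV
KE_max = E_photon - φ = 4.7467 - 3.6 = 1.1467 eV

Convert to Joules: KE_max = 1.1467 × 1.602×10⁻¹⁹ J = 1.8372e-19 J

Then use KE = ½mv² to find velocity:
v = √(2·KE/m) = √(2 × 1.8372e-19 J / 9.109e-31 kg)
v = 6.3512e+05 m/s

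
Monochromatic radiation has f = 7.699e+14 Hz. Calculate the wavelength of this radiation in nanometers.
389.39 nm

Using the wave equation: c = fλ

Solving for wavelength:
λ = c/f = (3×10⁸ m/s) / (7.699e+14 Hz)
λ = 389.39 nm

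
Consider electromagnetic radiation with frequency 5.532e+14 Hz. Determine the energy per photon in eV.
2.2879 eV

Using E = hf:

E = hf = (6.626×10⁻³⁴ J·s)(5.532e+14 Hz)
E = 2.2879 eV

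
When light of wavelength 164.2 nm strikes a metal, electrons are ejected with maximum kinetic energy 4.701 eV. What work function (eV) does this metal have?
2.85 eV

From Einstein's photoelectric equation: KE_max = hf - φ = hc/λ - φ

Rearranging for φ:
φ = hc/λ - KE_max

Calculate photon energy:
E_photon = hc/λ = 7.5508 eV

Therefore:
φ = 7.5508 - 4.701 = 2.85 eV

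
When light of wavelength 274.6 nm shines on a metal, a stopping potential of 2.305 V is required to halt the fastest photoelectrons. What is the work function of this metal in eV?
2.21 eV

The stopping potential gives the maximum kinetic energy: KE_max = eV_s = 2.305 eV

From Einstein's photoelectric equation: KE_max = hc/λ - φ
Rearranging: φ = hc/λ - KE_max

Calculate photon energy:
E_photon = hc/λ = (6.626×10⁻³⁴ J·s)(3×10⁸ m/s) / (274.6×10⁻⁹ m) = 4.5151 eV

Therefore:
φ = 4.5151 - 2.305 = 2.21 eV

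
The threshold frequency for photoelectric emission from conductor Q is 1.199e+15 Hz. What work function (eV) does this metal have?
4.96 eV

At the threshold frequency, photon energy equals work function:
φ = hf₀

Calculating:
φ = (6.626×10⁻³⁴ J·s)(1.199e+15 Hz)
φ = 4.96 eV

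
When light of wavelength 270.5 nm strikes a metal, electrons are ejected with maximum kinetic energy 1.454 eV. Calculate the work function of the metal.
3.13 eV

From Einstein's photoelectric equation: KE_max = hf - φ = hc/λ - φ

Rearranging for φ:
φ = hc/λ - KE_max

Calculate photon energy:
E_photon = hc/λ = 4.5835 eV

Therefore:
φ = 4.5835 - 1.454 = 3.13 eV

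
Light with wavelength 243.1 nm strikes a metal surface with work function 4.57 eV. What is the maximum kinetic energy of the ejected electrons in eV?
0.5301 eV

Using Einstein's photoelectric equation: KE_max = hf - φ = hc/λ - φ

First, calculate the photon energy:
E_photon = hc/λ = (6.626×10⁻³⁴ J·s)(3×10⁸ m/s) / (243.1×10⁻⁹ m)
E_photon = 5.1001 eV

Then, the maximum kinetic energy:
KE_max = E_photon - φ = 5.1001 eV - 4.57 eV = 0.5301 eV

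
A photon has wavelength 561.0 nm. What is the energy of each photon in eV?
2.2101 eV

Using E = hf = hc/λ:

E = hc/λ = (6.626×10⁻³⁴ J·s)(3×10⁸ m/s) / (561.0×10⁻⁹ m)
E = 2.2101 eV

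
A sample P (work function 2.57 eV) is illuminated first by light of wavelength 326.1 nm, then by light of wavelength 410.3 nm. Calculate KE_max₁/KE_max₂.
2.7270

Using Einstein's equation: KE_max = hc/λ - φ

For λ₁ = 326.1 nm:
E₁ = hc/λ₁ = 3.8020 eV
KE₁ = E₁ - φ = 3.8020 - 2.57 = 1.2320 eV

For λ₂ = 410.3 nm:
E₂ = hc/λ₂ = 3.0218 eV
KE₂ = E₂ - φ = 3.0218 - 2.57 = 0.4518 eV

Ratio: KE₁/KE₂ = 1.2320/0.4518 = 2.7270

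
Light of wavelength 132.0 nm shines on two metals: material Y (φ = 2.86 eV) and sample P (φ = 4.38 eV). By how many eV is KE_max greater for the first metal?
1.5200 eV

Using KE_max = hc/λ - φ for each metal:

Photon energy: E = hc/λ = 9.3927 eV

For material Y (φ₁ = 2.86 eV):
KE₁ = E - φ₁ = 9.3927 - 2.86 = 6.5327 eV

For sample P (φ₂ = 4.38 eV):
KE₂ = E - φ₂ = 9.3927 - 4.38 = 5.0127 eV

Difference:
ΔKE = KE₁ - KE₂ = 6.5327 - 5.0127 = 1.5200 eV

Note: The difference equals the difference in work functions: 4.38 - 2.86 = 1.52 eV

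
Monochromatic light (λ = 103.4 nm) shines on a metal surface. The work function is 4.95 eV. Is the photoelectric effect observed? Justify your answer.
Yes

For photoemission, the photon energy must exceed the work function.

Photon energy: E = hc/λ = 11.9907 eV
Work function: φ = 4.95 eV

Since E_photon (11.9907 eV) > φ (4.95 eV), photoemission WILL occur.
The threshold wavelength is λ₀ = hc/φ = 250.5 nm.
Since 103.4 nm < 250.5 nm, the light has sufficient energy.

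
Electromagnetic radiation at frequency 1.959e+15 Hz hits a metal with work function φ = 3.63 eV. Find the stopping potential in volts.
4.4718 V

The stopping potential V_s satisfies: eV_s = KE_max

First, find KE_max using Einstein's equation:
E_photon = hf = (6.626×10⁻³⁴ J·s)(1.959e+15 Hz) = 8.1018 eV
KE_max = E_photon - φ = 8.1018 - 3.63 = 4.4718 eV

Since eV_s = KE_max:
V_s = KE_max/e = 4.4718 V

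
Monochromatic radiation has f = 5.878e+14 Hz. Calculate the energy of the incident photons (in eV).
2.4309 eV

Using E = hf:

E = hf = (6.626×10⁻³⁴ J·s)(5.878e+14 Hz)
E = 2.4309 eV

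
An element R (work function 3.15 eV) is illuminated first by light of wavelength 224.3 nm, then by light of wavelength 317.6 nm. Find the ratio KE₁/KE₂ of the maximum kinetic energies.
3.1542

Using Einstein's equation: KE_max = hc/λ - φ

For λ₁ = 224.3 nm:
E₁ = hc/λ₁ = 5.5276 eV
KE₁ = E₁ - φ = 5.5276 - 3.15 = 2.3776 eV

For λ₂ = 317.6 nm:
E₂ = hc/λ₂ = 3.9038 eV
KE₂ = E₂ - φ = 3.9038 - 3.15 = 0.7538 eV

Ratio: KE₁/KE₂ = 2.3776/0.7538 = 3.1542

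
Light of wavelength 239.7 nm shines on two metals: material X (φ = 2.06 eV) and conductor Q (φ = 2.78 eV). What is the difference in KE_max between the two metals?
0.7200 eV

Using KE_max = hc/λ - φ for each metal:

Photon energy: E = hc/λ = 5.1725 eV

For material X (φ₁ = 2.06 eV):
KE₁ = E - φ₁ = 5.1725 - 2.06 = 3.1125 eV

For conductor Q (φ₂ = 2.78 eV):
KE₂ = E - φ₂ = 5.1725 - 2.78 = 2.3925 eV

Difference:
ΔKE = KE₁ - KE₂ = 3.1125 - 2.3925 = 0.7200 eV

Note: The difference equals the difference in work functions: 2.78 - 2.06 = 0.72 eV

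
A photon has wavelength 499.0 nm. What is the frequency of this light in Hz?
6.0079e+14 Hz

Using the wave equation: c = fλ

Solving for frequency:
f = c/λ = (3×10⁸ m/s) / (499.0×10⁻⁹ m)
f = 6.0079e+14 Hz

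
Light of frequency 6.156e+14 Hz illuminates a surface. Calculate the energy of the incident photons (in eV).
2.5459 eV

Using E = hf:

E = hf = (6.626×10⁻³⁴ J·s)(6.156e+14 Hz)
E = 2.5459 eV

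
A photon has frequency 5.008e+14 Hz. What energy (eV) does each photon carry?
2.0711 eV

Using E = hf:

E = hf = (6.626×10⁻³⁴ J·s)(5.008e+14 Hz)
E = 2.0711 eV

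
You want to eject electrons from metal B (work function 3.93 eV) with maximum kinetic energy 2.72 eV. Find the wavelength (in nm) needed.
186.44 nm

From Einstein's equation: KE_max = hc/λ - φ

Rearranging for λ:
hc/λ = KE_max + φ
λ = hc/(KE_max + φ)

Required photon energy:
E_photon = KE_max + φ = 2.72 + 3.93 = 6.65 eV

Required wavelength:
λ = hc/E_photon = (6.626×10⁻³⁴)(3×10⁸) / (6.65 × 1.602×10⁻¹⁹)
λ = 186.44 nm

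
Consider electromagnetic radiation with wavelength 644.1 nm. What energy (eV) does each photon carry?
1.9249 eV

Using E = hf = hc/λ:

E = hc/λ = (6.626×10⁻³⁴ J·s)(3×10⁸ m/s) / (644.1×10⁻⁹ m)
E = 1.9249 eV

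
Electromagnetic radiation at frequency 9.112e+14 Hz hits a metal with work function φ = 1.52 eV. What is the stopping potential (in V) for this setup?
2.2484 V

The stopping potential V_s satisfies: eV_s = KE_max

First, find KE_max using Einstein's equation:
E_photon = hf = (6.626×10⁻³⁴ J·s)(9.112e+14 Hz) = 3.7684 eV
KE_max = E_photon - φ = 3.7684 - 1.52 = 2.2484 eV

Since eV_s = KE_max:
V_s = KE_max/e = 2.2484 V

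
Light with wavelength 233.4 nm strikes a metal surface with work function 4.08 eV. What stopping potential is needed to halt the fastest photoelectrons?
1.2321 V

The stopping potential V_s satisfies: eV_s = KE_max

First, find KE_max using Einstein's equation:
E_photon = hc/λ = 5.3121 eV
KE_max = E_photon - φ = 5.3121 - 4.08 = 1.2321 eV

Since eV_s = KE_max:
V_s = KE_max/e = 1.2321 V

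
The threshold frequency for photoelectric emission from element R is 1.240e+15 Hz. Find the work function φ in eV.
5.13 eV

At the threshold frequency, photon energy equals work function:
φ = hf₀

Calculating:
φ = (6.626×10⁻³⁴ J·s)(1.240e+15 Hz)
φ = 5.13 eV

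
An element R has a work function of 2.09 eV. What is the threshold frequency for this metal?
5.0536e+14 Hz

The threshold frequency is when the photon energy equals the work function:
hf₀ = φ

Solving for f₀:
f₀ = φ/h = (2.09 eV × 1.602×10⁻¹⁹ J/eV) / (6.626×10⁻³⁴ J·s)
f₀ = 5.0536e+14 Hz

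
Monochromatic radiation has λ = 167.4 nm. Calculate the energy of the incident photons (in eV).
7.4065 eV

Using E = hf = hc/λ:

E = hc/λ = (6.626×10⁻³⁴ J·s)(3×10⁸ m/s) / (167.4×10⁻⁹ m)
E = 7.4065 eV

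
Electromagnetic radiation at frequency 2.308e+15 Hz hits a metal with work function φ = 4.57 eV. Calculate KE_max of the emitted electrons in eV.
4.9751 eV

Using Einstein's photoelectric equation: KE_max = hf - φ

First, calculate the photon energy:
E_photon = hf = (6.626×10⁻³⁴ J·s)(2.308e+15 Hz)
E_photon = 9.5451 eV

Then, the maximum kinetic energy:
KE_max = E_photon - φ = 9.5451 eV - 4.57 eV = 4.9751 eV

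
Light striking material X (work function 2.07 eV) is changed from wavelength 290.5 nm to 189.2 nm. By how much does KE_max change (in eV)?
2.2851 eV

Using Einstein's equation: KE_max = hc/λ - φ

For λ₁ = 290.5 nm:
KE₁ = hc/λ₁ - φ = 4.2680 - 2.07 = 2.1980 eV

For λ₂ = 189.2 nm:
KE₂ = hc/λ₂ - φ = 6.5531 - 2.07 = 4.4831 eV

Change in KE:
ΔKE = KE₂ - KE₁ = 4.4831 - 2.1980 = 2.2851 eV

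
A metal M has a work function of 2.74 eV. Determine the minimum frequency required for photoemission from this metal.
6.6253e+14 Hz

The threshold frequency is when the photon energy equals the work function:
hf₀ = φ

Solving for f₀:
f₀ = φ/h = (2.74 eV × 1.602×10⁻¹⁹ J/eV) / (6.626×10⁻³⁴ J·s)
f₀ = 6.6253e+14 Hz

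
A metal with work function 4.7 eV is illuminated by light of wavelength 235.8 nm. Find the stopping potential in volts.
0.5580 V

The stopping potential V_s satisfies: eV_s = KE_max

First, find KE_max using Einstein's equation:
E_photon = hc/λ = 5.2580 eV
KE_max = E_photon - φ = 5.2580 - 4.7 = 0.5580 eV

Since eV_s = KE_max:
V_s = KE_max/e = 0.5580 V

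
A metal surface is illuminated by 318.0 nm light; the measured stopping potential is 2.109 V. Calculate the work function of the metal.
1.79 eV

The stopping potential gives the maximum kinetic energy: KE_max = eV_s = 2.109 eV

From Einstein's photoelectric equation: KE_max = hc/λ - φ
Rearranging: φ = hc/λ - KE_max

Calculate photon energy:
E_photon = hc/λ = (6.626×10⁻³⁴ J·s)(3×10⁸ m/s) / (318.0×10⁻⁹ m) = 3.8989 eV

Therefore:
φ = 3.8989 - 2.109 = 1.79 eV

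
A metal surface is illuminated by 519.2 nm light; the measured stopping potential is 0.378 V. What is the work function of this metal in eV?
2.01 eV

The stopping potential gives the maximum kinetic energy: KE_max = eV_s = 0.378 eV

From Einstein's photoelectric equation: KE_max = hc/λ - φ
Rearranging: φ = hc/λ - KE_max

Calculate photon energy:
E_photon = hc/λ = (6.626×10⁻³⁴ J·s)(3×10⁸ m/s) / (519.2×10⁻⁹ m) = 2.3880 eV

Therefore:
φ = 2.3880 - 0.378 = 2.01 eV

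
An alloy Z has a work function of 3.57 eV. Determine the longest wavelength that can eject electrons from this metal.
347.29 nm

The threshold wavelength is when the photon energy equals the work function:
hc/λ₀ = φ

Solving for λ₀:
λ₀ = hc/φ = (6.626×10⁻³⁴ J·s)(3×10⁸ m/s) / (3.57 eV × 1.602×10⁻¹⁹ J/eV)
λ₀ = 347.29 nm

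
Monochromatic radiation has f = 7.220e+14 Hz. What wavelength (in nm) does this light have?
415.23 nm

Using the wave equation: c = fλ

Solving for wavelength:
λ = c/f = (3×10⁸ m/s) / (7.220e+14 Hz)
λ = 415.23 nm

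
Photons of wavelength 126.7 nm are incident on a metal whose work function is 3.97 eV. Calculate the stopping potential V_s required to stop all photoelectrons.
5.8157 V

The stopping potential V_s satisfies: eV_s = KE_max

First, find KE_max using Einstein's equation:
E_photon = hc/λ = 9.7857 eV
KE_max = E_photon - φ = 9.7857 - 3.97 = 5.8157 eV

Since eV_s = KE_max:
V_s = KE_max/e = 5.8157 V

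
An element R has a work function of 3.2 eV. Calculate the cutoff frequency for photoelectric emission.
7.7376e+14 Hz

The threshold frequency is when the photon energy equals the work function:
hf₀ = φ

Solving for f₀:
f₀ = φ/h = (3.2 eV × 1.602×10⁻¹⁹ J/eV) / (6.626×10⁻³⁴ J·s)
f₀ = 7.7376e+14 Hz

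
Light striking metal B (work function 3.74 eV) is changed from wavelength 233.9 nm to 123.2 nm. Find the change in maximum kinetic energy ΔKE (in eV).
4.7629 eV

Using Einstein's equation: KE_max = hc/λ - φ

For λ₁ = 233.9 nm:
KE₁ = hc/λ₁ - φ = 5.3007 - 3.74 = 1.5607 eV

For λ₂ = 123.2 nm:
KE₂ = hc/λ₂ - φ = 10.0637 - 3.74 = 6.3237 eV

Change in KE:
ΔKE = KE₂ - KE₁ = 6.3237 - 1.5607 = 4.7629 eV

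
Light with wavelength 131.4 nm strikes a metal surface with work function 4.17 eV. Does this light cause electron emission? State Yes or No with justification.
Yes

For photoemission, the photon energy must exceed the work function.

Photon energy: E = hc/λ = 9.4356 eV
Work function: φ = 4.17 eV

Since E_photon (9.4356 eV) > φ (4.17 eV), photoemission WILL occur.
The threshold wavelength is λ₀ = hc/φ = 297.3 nm.
Since 131.4 nm < 297.3 nm, the light has sufficient energy.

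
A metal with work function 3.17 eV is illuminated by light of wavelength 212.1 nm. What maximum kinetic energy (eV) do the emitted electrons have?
2.6756 eV

Using Einstein's photoelectric equation: KE_max = hf - φ = hc/λ - φ

First, calculate the photon energy:
E_photon = hc/λ = (6.626×10⁻³⁴ J·s)(3×10⁸ m/s) / (212.1×10⁻⁹ m)
E_photon = 5.8456 eV

Then, the maximum kinetic energy:
KE_max = E_photon - φ = 5.8456 eV - 3.17 eV = 2.6756 eV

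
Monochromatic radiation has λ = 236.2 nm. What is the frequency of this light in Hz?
1.2692e+15 Hz

Using the wave equation: c = fλ

Solving for frequency:
f = c/λ = (3×10⁸ m/s) / (236.2×10⁻⁹ m)
f = 1.2692e+15 Hz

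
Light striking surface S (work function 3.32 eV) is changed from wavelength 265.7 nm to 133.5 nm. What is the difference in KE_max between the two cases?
4.6209 eV

Using Einstein's equation: KE_max = hc/λ - φ

For λ₁ = 265.7 nm:
KE₁ = hc/λ₁ - φ = 4.6663 - 3.32 = 1.3463 eV

For λ₂ = 133.5 nm:
KE₂ = hc/λ₂ - φ = 9.2872 - 3.32 = 5.9672 eV

Change in KE:
ΔKE = KE₂ - KE₁ = 5.9672 - 1.3463 = 4.6209 eV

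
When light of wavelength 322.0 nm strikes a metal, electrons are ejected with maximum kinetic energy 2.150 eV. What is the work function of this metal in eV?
1.70 eV

From Einstein's photoelectric equation: KE_max = hf - φ = hc/λ - φ

Rearranging for φ:
φ = hc/λ - KE_max

Calculate photon energy:
E_photon = hc/λ = 3.8504 eV

Therefore:
φ = 3.8504 - 2.150 = 1.70 eV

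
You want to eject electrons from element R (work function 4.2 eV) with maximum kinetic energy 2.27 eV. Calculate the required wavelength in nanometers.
191.63 nm

From Einstein's equation: KE_max = hc/λ - φ

Rearranging for λ:
hc/λ = KE_max + φ
λ = hc/(KE_max + φ)

Required photon energy:
E_photon = KE_max + φ = 2.27 + 4.2 = 6.47 eV

Required wavelength:
λ = hc/E_photon = (6.626×10⁻³⁴)(3×10⁸) / (6.47 × 1.602×10⁻¹⁹)
λ = 191.63 nm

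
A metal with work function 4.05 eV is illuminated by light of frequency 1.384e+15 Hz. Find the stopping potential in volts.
1.6738 V

The stopping potential V_s satisfies: eV_s = KE_max

First, find KE_max using Einstein's equation:
E_photon = hf = (6.626×10⁻³⁴ J·s)(1.384e+15 Hz) = 5.7238 eV
KE_max = E_photon - φ = 5.7238 - 4.05 = 1.6738 eV

Since eV_s = KE_max:
V_s = KE_max/e = 1.6738 V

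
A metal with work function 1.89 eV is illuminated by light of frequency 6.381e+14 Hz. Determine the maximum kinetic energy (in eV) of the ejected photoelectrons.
0.7490 eV

Using Einstein's photoelectric equation: KE_max = hf - φ

First, calculate the photon energy:
E_photon = hf = (6.626×10⁻³⁴ J·s)(6.381e+14 Hz)
E_photon = 2.6390 eV

Then, the maximum kinetic energy:
KE_max = E_photon - φ = 2.6390 eV - 1.89 eV = 0.7490 eV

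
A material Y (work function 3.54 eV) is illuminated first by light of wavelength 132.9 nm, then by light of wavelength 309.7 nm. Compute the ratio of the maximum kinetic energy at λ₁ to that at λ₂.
12.4937

Using Einstein's equation: KE_max = hc/λ - φ

For λ₁ = 132.9 nm:
E₁ = hc/λ₁ = 9.3291 eV
KE₁ = E₁ - φ = 9.3291 - 3.54 = 5.7891 eV

For λ₂ = 309.7 nm:
E₂ = hc/λ₂ = 4.0034 eV
KE₂ = E₂ - φ = 4.0034 - 3.54 = 0.4634 eV

Ratio: KE₁/KE₂ = 5.7891/0.4634 = 12.4937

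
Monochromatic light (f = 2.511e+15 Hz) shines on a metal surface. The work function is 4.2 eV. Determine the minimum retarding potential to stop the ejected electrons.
6.1847 V

The stopping potential V_s satisfies: eV_s = KE_max

First, find KE_max using Einstein's equation:
E_photon = hf = (6.626×10⁻³⁴ J·s)(2.511e+15 Hz) = 10.3847 eV
KE_max = E_photon - φ = 10.3847 - 4.2 = 6.1847 eV

Since eV_s = KE_max:
V_s = KE_max/e = 6.1847 V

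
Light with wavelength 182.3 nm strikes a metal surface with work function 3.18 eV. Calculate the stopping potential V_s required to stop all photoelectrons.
3.6211 V

The stopping potential V_s satisfies: eV_s = KE_max

First, find KE_max using Einstein's equation:
E_photon = hc/λ = 6.8011 eV
KE_max = E_photon - φ = 6.8011 - 3.18 = 3.6211 eV

Since eV_s = KE_max:
V_s = KE_max/e = 3.6211 V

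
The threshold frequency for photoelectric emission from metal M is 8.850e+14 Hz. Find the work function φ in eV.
3.66 eV

At the threshold frequency, photon energy equals work function:
φ = hf₀

Calculating:
φ = (6.626×10⁻³⁴ J·s)(8.850e+14 Hz)
φ = 3.66 eV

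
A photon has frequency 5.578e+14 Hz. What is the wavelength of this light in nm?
537.46 nm

Using the wave equation: c = fλ

Solving for wavelength:
λ = c/f = (3×10⁸ m/s) / (5.578e+14 Hz)
λ = 537.46 nm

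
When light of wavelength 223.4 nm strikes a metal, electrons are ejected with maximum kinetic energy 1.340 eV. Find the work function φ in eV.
4.21 eV

From Einstein's photoelectric equation: KE_max = hf - φ = hc/λ - φ

Rearranging for φ:
φ = hc/λ - KE_max

Calculate photon energy:
E_photon = hc/λ = 5.5499 eV

Therefore:
φ = 5.5499 - 1.340 = 4.21 eV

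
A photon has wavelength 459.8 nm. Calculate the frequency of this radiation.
6.5201e+14 Hz

Using the wave equation: c = fλ

Solving for frequency:
f = c/λ = (3×10⁸ m/s) / (459.8×10⁻⁹ m)
f = 6.5201e+14 Hz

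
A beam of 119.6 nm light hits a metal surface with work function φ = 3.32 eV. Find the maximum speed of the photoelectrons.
1.5744e+06 m/s

First, find the maximum kinetic energy:
E_photon = hc/λ = 10.3666 eV
KE_max = E_photon - φ = 10.3666 - 3.32 = 7.0466 eV

Convert to Joules: KE_max = 7.0466 × 1.602×10⁻¹⁹ J = 1.1290e-18 J

Then use KE = ½mv² to find velocity:
v = √(2·KE/m) = √(2 × 1.1290e-18 J / 9.109e-31 kg)
v = 1.5744e+06 m/s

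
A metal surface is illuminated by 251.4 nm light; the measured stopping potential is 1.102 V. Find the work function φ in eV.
3.83 eV

The stopping potential gives the maximum kinetic energy: KE_max = eV_s = 1.102 eV

From Einstein's photoelectric equation: KE_max = hc/λ - φ
Rearranging: φ = hc/λ - KE_max

Calculate photon energy:
E_photon = hc/λ = (6.626×10⁻³⁴ J·s)(3×10⁸ m/s) / (251.4×10⁻⁹ m) = 4.9318 eV

Therefore:
φ = 4.9318 - 1.102 = 3.83 eV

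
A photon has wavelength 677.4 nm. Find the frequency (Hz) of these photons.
4.4256e+14 Hz

Using the wave equation: c = fλ

Solving for frequency:
f = c/λ = (3×10⁸ m/s) / (677.4×10⁻⁹ m)
f = 4.4256e+14 Hz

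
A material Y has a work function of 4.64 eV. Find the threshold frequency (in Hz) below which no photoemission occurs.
1.1219e+15 Hz

The threshold frequency is when the photon energy equals the work function:
hf₀ = φ

Solving for f₀:
f₀ = φ/h = (4.64 eV × 1.602×10⁻¹⁹ J/eV) / (6.626×10⁻³⁴ J·s)
f₀ = 1.1219e+15 Hz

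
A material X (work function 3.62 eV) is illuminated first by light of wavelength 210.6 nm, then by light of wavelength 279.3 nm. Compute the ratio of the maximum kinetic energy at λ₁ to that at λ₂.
2.7679

Using Einstein's equation: KE_max = hc/λ - φ

For λ₁ = 210.6 nm:
E₁ = hc/λ₁ = 5.8872 eV
KE₁ = E₁ - φ = 5.8872 - 3.62 = 2.2672 eV

For λ₂ = 279.3 nm:
E₂ = hc/λ₂ = 4.4391 eV
KE₂ = E₂ - φ = 4.4391 - 3.62 = 0.8191 eV

Ratio: KE₁/KE₂ = 2.2672/0.8191 = 2.7679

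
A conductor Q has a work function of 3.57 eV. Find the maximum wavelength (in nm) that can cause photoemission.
347.29 nm

The threshold wavelength is when the photon energy equals the work function:
hc/λ₀ = φ

Solving for λ₀:
λ₀ = hc/φ = (6.626×10⁻³⁴ J·s)(3×10⁸ m/s) / (3.57 eV × 1.602×10⁻¹⁹ J/eV)
λ₀ = 347.29 nm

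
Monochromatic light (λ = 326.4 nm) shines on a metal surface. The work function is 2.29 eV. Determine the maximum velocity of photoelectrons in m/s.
7.2846e+05 m/s

First, find the maximum kinetic energy:
E_photon = hc/λ = 3.7985 eV
KE_max = E_photon - φ = 3.7985 - 2.29 = 1.5085 eV

Convert to Joules: KE_max = 1.5085 × 1.602×10⁻¹⁹ J = 2.4169e-19 J

Then use KE = ½mv² to find velocity:
v = √(2·KE/m) = √(2 × 2.4169e-19 J / 9.109e-31 kg)
v = 7.2846e+05 m/s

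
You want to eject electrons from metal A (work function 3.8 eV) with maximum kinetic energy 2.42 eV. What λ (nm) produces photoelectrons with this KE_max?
199.33 nm

From Einstein's equation: KE_max = hc/λ - φ

Rearranging for λ:
hc/λ = KE_max + φ
λ = hc/(KE_max + φ)

Required photon energy:
E_photon = KE_max + φ = 2.42 + 3.8 = 6.22 eV

Required wavelength:
λ = hc/E_photon = (6.626×10⁻³⁴)(3×10⁸) / (6.22 × 1.602×10⁻¹⁹)
λ = 199.33 nm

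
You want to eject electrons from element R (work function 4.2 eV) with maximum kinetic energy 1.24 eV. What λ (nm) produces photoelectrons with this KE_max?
227.91 nm

From Einstein's equation: KE_max = hc/λ - φ

Rearranging for λ:
hc/λ = KE_max + φ
λ = hc/(KE_max + φ)

Required photon energy:
E_photon = KE_max + φ = 1.24 + 4.2 = 5.44 eV

Required wavelength:
λ = hc/E_photon = (6.626×10⁻³⁴)(3×10⁸) / (5.44 × 1.602×10⁻¹⁹)
λ = 227.91 nm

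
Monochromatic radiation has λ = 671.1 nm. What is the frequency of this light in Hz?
4.4672e+14 Hz

Using the wave equation: c = fλ

Solving for frequency:
f = c/λ = (3×10⁸ m/s) / (671.1×10⁻⁹ m)
f = 4.4672e+14 Hz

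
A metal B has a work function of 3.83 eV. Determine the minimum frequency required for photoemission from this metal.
9.2609e+14 Hz

The threshold frequency is when the photon energy equals the work function:
hf₀ = φ

Solving for f₀:
f₀ = φ/h = (3.83 eV × 1.602×10⁻¹⁹ J/eV) / (6.626×10⁻³⁴ J·s)
f₀ = 9.2609e+14 Hz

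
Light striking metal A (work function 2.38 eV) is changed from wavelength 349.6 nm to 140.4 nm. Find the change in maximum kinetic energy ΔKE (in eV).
5.2843 eV

Using Einstein's equation: KE_max = hc/λ - φ

For λ₁ = 349.6 nm:
KE₁ = hc/λ₁ - φ = 3.5465 - 2.38 = 1.1665 eV

For λ₂ = 140.4 nm:
KE₂ = hc/λ₂ - φ = 8.8308 - 2.38 = 6.4508 eV

Change in KE:
ΔKE = KE₂ - KE₁ = 6.4508 - 1.1665 = 5.2843 eV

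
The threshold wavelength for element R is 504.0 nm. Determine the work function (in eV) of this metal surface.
2.46 eV

At the threshold wavelength, photon energy equals work function:
φ = hc/λ₀

Calculating:
φ = (6.626×10⁻³⁴ J·s)(3×10⁸ m/s) / (504.0×10⁻⁹ m)
φ = 2.46 eV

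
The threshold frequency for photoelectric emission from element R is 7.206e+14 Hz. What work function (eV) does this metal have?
2.98 eV

At the threshold frequency, photon energy equals work function:
φ = hf₀

Calculating:
φ = (6.626×10⁻³⁴ J·s)(7.206e+14 Hz)
φ = 2.98 eV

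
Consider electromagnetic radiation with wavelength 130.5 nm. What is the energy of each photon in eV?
9.5007 eV

Using E = hf = hc/λ:

E = hc/λ = (6.626×10⁻³⁴ J·s)(3×10⁸ m/s) / (130.5×10⁻⁹ m)
E = 9.5007 eV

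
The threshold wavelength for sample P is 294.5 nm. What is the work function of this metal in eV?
4.21 eV

At the threshold wavelength, photon energy equals work function:
φ = hc/λ₀

Calculating:
φ = (6.626×10⁻³⁴ J·s)(3×10⁸ m/s) / (294.5×10⁻⁹ m)
φ = 4.21 eV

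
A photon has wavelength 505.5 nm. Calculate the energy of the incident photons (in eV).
2.4527 eV

Using E = hf = hc/λ:

E = hc/λ = (6.626×10⁻³⁴ J·s)(3×10⁸ m/s) / (505.5×10⁻⁹ m)
E = 2.4527 eV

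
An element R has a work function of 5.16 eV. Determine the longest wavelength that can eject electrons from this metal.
240.28 nm

The threshold wavelength is when the photon energy equals the work function:
hc/λ₀ = φ

Solving for λ₀:
λ₀ = hc/φ = (6.626×10⁻³⁴ J·s)(3×10⁸ m/s) / (5.16 eV × 1.602×10⁻¹⁹ J/eV)
λ₀ = 240.28 nm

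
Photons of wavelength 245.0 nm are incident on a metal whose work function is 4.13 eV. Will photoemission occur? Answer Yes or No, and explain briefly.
Yes

For photoemission, the photon energy must exceed the work function.

Photon energy: E = hc/λ = 5.0606 eV
Work function: φ = 4.13 eV

Since E_photon (5.0606 eV) > φ (4.13 eV), photoemission WILL occur.
The threshold wavelength is λ₀ = hc/φ = 300.2 nm.
Since 245.0 nm < 300.2 nm, the light has sufficient energy.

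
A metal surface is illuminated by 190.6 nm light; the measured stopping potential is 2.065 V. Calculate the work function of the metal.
4.44 eV

The stopping potential gives the maximum kinetic energy: KE_max = eV_s = 2.065 eV

From Einstein's photoelectric equation: KE_max = hc/λ - φ
Rearranging: φ = hc/λ - KE_max

Calculate photon energy:
E_photon = hc/λ = (6.626×10⁻³⁴ J·s)(3×10⁸ m/s) / (190.6×10⁻⁹ m) = 6.5049 eV

Therefore:
φ = 6.5049 - 2.065 = 4.44 eV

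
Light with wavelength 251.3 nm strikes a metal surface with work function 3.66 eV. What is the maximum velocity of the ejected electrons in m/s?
6.6936e+05 m/s

First, find the maximum kinetic energy:
E_photon = hc/λ = 4.9337 eV
KE_max = E_photon - φ = 4.9337 - 3.66 = 1.2737 eV

Convert to Joules: KE_max = 1.2737 × 1.602×10⁻¹⁹ J = 2.0407e-19 J

Then use KE = ½mv² to find velocity:
v = √(2·KE/m) = √(2 × 2.0407e-19 J / 9.109e-31 kg)
v = 6.6936e+05 m/s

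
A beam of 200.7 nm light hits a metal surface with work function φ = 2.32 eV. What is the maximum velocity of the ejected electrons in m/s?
1.1649e+06 m/s

First, find the maximum kinetic energy:
E_photon = hc/λ = 6.1776 eV
KE_max = E_photon - φ = 6.1776 - 2.32 = 3.8576 eV

Convert to Joules: KE_max = 3.8576 × 1.602×10⁻¹⁹ J = 6.1805e-19 J

Then use KE = ½mv² to find velocity:
v = √(2·KE/m) = √(2 × 6.1805e-19 J / 9.109e-31 kg)
v = 1.1649e+06 m/s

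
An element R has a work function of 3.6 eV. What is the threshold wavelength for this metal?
344.40 nm

The threshold wavelength is when the photon energy equals the work function:
hc/λ₀ = φ

Solving for λ₀:
λ₀ = hc/φ = (6.626×10⁻³⁴ J·s)(3×10⁸ m/s) / (3.6 eV × 1.602×10⁻¹⁹ J/eV)
λ₀ = 344.40 nm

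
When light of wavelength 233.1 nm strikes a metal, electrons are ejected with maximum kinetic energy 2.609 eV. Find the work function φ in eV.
2.71 eV

From Einstein's photoelectric equation: KE_max = hf - φ = hc/λ - φ

Rearranging for φ:
φ = hc/λ - KE_max

Calculate photon energy:
E_photon = hc/λ = 5.3189 eV

Therefore:
φ = 5.3189 - 2.609 = 2.71 eV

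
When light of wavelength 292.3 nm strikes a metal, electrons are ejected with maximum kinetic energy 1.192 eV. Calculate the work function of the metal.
3.05 eV

From Einstein's photoelectric equation: KE_max = hf - φ = hc/λ - φ

Rearranging for φ:
φ = hc/λ - KE_max

Calculate photon energy:
E_photon = hc/λ = 4.2417 eV

Therefore:
φ = 4.2417 - 1.192 = 3.05 eV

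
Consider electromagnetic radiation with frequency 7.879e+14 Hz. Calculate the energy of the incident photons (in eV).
3.2585 eV

Using E = hf:

E = hf = (6.626×10⁻³⁴ J·s)(7.879e+14 Hz)
E = 3.2585 eV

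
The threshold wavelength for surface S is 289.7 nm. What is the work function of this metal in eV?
4.28 eV

At the threshold wavelength, photon energy equals work function:
φ = hc/λ₀

Calculating:
φ = (6.626×10⁻³⁴ J·s)(3×10⁸ m/s) / (289.7×10⁻⁹ m)
φ = 4.28 eV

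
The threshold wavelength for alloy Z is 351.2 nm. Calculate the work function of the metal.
3.53 eV

At the threshold wavelength, photon energy equals work function:
φ = hc/λ₀

Calculating:
φ = (6.626×10⁻³⁴ J·s)(3×10⁸ m/s) / (351.2×10⁻⁹ m)
φ = 3.53 eV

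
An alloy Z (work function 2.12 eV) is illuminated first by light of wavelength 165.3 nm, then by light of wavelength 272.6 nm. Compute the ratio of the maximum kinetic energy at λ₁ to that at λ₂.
2.2159

Using Einstein's equation: KE_max = hc/λ - φ

For λ₁ = 165.3 nm:
E₁ = hc/λ₁ = 7.5006 eV
KE₁ = E₁ - φ = 7.5006 - 2.12 = 5.3806 eV

For λ₂ = 272.6 nm:
E₂ = hc/λ₂ = 4.5482 eV
KE₂ = E₂ - φ = 4.5482 - 2.12 = 2.4282 eV

Ratio: KE₁/KE₂ = 5.3806/2.4282 = 2.2159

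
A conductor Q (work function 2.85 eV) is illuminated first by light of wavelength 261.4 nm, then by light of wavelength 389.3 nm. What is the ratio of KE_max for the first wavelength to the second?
5.6544

Using Einstein's equation: KE_max = hc/λ - φ

For λ₁ = 261.4 nm:
E₁ = hc/λ₁ = 4.7431 eV
KE₁ = E₁ - φ = 4.7431 - 2.85 = 1.8931 eV

For λ₂ = 389.3 nm:
E₂ = hc/λ₂ = 3.1848 eV
KE₂ = E₂ - φ = 3.1848 - 2.85 = 0.3348 eV

Ratio: KE₁/KE₂ = 1.8931/0.3348 = 5.6544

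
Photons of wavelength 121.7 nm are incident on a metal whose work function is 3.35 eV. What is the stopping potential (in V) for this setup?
6.8377 V

The stopping potential V_s satisfies: eV_s = KE_max

First, find KE_max using Einstein's equation:
E_photon = hc/λ = 10.1877 eV
KE_max = E_photon - φ = 10.1877 - 3.35 = 6.8377 eV

Since eV_s = KE_max:
V_s = KE_max/e = 6.8377 V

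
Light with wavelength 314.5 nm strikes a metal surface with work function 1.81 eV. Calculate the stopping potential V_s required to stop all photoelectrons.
2.1323 V

The stopping potential V_s satisfies: eV_s = KE_max

First, find KE_max using Einstein's equation:
E_photon = hc/λ = 3.9423 eV
KE_max = E_photon - φ = 3.9423 - 1.81 = 2.1323 eV

Since eV_s = KE_max:
V_s = KE_max/e = 2.1323 V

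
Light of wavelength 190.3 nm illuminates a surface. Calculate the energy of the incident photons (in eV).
6.5152 eV

Using E = hf = hc/λ:

E = hc/λ = (6.626×10⁻³⁴ J·s)(3×10⁸ m/s) / (190.3×10⁻⁹ m)
E = 6.5152 eV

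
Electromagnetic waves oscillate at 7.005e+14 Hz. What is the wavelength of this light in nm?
427.97 nm

Using the wave equation: c = fλ

Solving for wavelength:
λ = c/f = (3×10⁸ m/s) / (7.005e+14 Hz)
λ = 427.97 nm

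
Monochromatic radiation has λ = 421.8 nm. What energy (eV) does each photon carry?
2.9394 eV

Using E = hf = hc/λ:

E = hc/λ = (6.626×10⁻³⁴ J·s)(3×10⁸ m/s) / (421.8×10⁻⁹ m)
E = 2.9394 eV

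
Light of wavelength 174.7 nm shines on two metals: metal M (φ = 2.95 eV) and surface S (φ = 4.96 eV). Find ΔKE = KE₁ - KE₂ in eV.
2.0100 eV

Using KE_max = hc/λ - φ for each metal:

Photon energy: E = hc/λ = 7.0970 eV

For metal M (φ₁ = 2.95 eV):
KE₁ = E - φ₁ = 7.0970 - 2.95 = 4.1470 eV

For surface S (φ₂ = 4.96 eV):
KE₂ = E - φ₂ = 7.0970 - 4.96 = 2.1370 eV

Difference:
ΔKE = KE₁ - KE₂ = 4.1470 - 2.1370 = 2.0100 eV

Note: The difference equals the difference in work functions: 4.96 - 2.95 = 2.01 eV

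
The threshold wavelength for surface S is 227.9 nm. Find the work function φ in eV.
5.44 eV

At the threshold wavelength, photon energy equals work function:
φ = hc/λ₀

Calculating:
φ = (6.626×10⁻³⁴ J·s)(3×10⁸ m/s) / (227.9×10⁻⁹ m)
φ = 5.44 eV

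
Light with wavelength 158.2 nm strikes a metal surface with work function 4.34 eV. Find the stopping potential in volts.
3.4972 V

The stopping potential V_s satisfies: eV_s = KE_max

First, find KE_max using Einstein's equation:
E_photon = hc/λ = 7.8372 eV
KE_max = E_photon - φ = 7.8372 - 4.34 = 3.4972 eV

Since eV_s = KE_max:
V_s = KE_max/e = 3.4972 V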